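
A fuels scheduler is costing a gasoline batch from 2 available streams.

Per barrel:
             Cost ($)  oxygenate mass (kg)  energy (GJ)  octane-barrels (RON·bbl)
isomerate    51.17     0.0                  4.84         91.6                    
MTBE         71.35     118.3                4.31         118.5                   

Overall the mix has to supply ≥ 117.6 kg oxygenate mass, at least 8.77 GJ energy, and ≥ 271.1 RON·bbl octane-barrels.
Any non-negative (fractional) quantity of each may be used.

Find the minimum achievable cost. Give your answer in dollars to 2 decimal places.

$156.57

This is a linear program. Let x1 = barrels of isomerate, x2 = barrels of MTBE.
Minimize 51.17x1 + 71.35x2 subject to:
  118.3x2 ≥ 117.6   (oxygenate mass)
  4.84x1 + 4.31x2 ≥ 8.77   (energy)
  91.6x1 + 118.5x2 ≥ 271.1   (octane-barrels)
  x1, x2 ≥ 0.
Both inputs are positive at the optimum. There the oxygenate mass and octane-barrels constraints are tight.
That vertex is x1 = 1.6736, x2 = 0.99408.
Total cost: 51.17·1.6736 + 71.35·0.99408 = 156.5657.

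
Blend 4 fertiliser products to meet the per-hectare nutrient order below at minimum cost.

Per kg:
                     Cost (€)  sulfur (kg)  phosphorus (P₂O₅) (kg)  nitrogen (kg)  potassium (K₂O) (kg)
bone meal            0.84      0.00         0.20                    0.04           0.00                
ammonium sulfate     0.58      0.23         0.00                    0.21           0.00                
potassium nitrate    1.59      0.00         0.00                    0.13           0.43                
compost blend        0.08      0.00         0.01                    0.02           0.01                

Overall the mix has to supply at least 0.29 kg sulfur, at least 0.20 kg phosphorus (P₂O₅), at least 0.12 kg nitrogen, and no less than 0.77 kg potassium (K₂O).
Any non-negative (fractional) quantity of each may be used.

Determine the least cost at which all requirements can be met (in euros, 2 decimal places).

€4.42

Treat it as an LP. Let x1 = kg of bone meal, x2 = kg of ammonium sulfate, x3 = kg of potassium nitrate, x4 = kg of compost blend.
min 0.84x1 + 0.58x2 + 1.59x3 + 0.08x4 s.t.:
  0.23x2 ≥ 0.29   (sulfur)
  0.2x1 + 0.01x4 ≥ 0.2   (phosphorus (P₂O₅))
  0.04x1 + 0.21x2 + 0.13x3 + 0.02x4 ≥ 0.12   (nitrogen)
  0.43x3 + 0.01x4 ≥ 0.77   (potassium (K₂O))
  x1, x2, x3, x4 ≥ 0.
At the optimum only bone meal, ammonium sulfate, potassium nitrate are positive (compost blend = 0). The sulfur, phosphorus (P₂O₅), potassium (K₂O) requirements are met with equality.
So bone meal = 1 kg, ammonium sulfate = 1.261 kg, potassium nitrate = 1.791 kg.
Total cost: 0.84·1 + 0.58·1.261 + 1.59·1.791 = 4.4191.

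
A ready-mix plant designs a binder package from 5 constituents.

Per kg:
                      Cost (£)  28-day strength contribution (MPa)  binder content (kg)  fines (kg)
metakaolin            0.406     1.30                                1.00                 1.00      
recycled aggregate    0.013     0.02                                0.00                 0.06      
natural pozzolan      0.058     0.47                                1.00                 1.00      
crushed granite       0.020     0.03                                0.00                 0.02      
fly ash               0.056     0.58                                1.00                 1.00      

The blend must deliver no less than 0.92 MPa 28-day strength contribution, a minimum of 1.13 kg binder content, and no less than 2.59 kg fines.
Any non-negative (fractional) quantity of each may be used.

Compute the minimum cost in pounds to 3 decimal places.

£0.145

Let x1 = kg of metakaolin, x2 = kg of recycled aggregate, x3 = kg of natural pozzolan, x4 = kg of crushed granite, x5 = kg of fly ash.
min 0.406x1 + 0.013x2 + 0.058x3 + 0.02x4 + 0.056x5 with:
  1.3x1 + 0.02x2 + 0.47x3 + 0.03x4 + 0.58x5 ≥ 0.92   (28-day strength contribution)
  1x1 + 1x3 + 1x5 ≥ 1.13   (binder content)
  1x1 + 0.06x2 + 1x3 + 0.02x4 + 1x5 ≥ 2.59   (fines)
  x1, x2, x3, x4, x5 ≥ 0.
The minimum-cost mix takes nothing from metakaolin, recycled aggregate, natural pozzolan, crushed granite — only fly ash. The fines requirement is met with equality.
That vertex is x5 = 2.59.
Cost = 0.056·2.59 = 0.14504.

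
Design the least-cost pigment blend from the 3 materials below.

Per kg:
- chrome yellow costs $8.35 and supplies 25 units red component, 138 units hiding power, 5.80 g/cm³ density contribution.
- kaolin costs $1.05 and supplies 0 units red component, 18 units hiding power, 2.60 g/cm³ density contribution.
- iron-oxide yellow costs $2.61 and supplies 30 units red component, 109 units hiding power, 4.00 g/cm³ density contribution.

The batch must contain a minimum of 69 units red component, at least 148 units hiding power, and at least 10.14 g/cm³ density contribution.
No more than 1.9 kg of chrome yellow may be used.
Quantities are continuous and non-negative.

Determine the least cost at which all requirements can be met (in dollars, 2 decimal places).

Let x1 = kg of chrome yellow, x2 = kg of kaolin, x3 = kg of iron-oxide yellow.
Minimise 8.35x1 + 1.05x2 + 2.61x3 subject to:
  25x1 + 30x3 ≥ 69   (red component)
  138x1 + 18x2 + 109x3 ≥ 148   (hiding power)
  5.8x1 + 2.6x2 + 4x3 ≥ 10.14   (density contribution)
  x1 ≤ 1.9
  x1, x2, x3 ≥ 0.
The cheapest feasible vertex uses only kaolin, iron-oxide yellow; chrome yellow is not used. There the red component and density contribution constraints are tight.
That vertex is x2 = 0.3615, x3 = 2.3.
Hence cost = 1.05·0.3615 + 2.61·2.3 = $6.3826.

$6.38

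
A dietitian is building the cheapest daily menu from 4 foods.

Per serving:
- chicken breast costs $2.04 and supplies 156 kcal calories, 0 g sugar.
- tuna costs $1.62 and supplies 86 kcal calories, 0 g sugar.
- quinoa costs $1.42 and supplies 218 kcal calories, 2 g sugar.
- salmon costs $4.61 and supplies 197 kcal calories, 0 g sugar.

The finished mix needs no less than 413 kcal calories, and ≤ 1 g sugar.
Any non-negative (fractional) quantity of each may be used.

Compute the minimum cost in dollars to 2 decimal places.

Let x1 = servings of chicken breast, x2 = servings of tuna, x3 = servings of quinoa, x4 = servings of salmon.
Minimize 2.04x1 + 1.62x2 + 1.42x3 + 4.61x4 with:
  156x1 + 86x2 + 218x3 + 197x4 ≥ 413   (calories)
  2x3 ≤ 1   (sugar)
  x1, x2, x3, x4 ≥ 0.
The optimal basis is {chicken breast, quinoa}; tuna, salmon drop out. The calories and sugar requirements are met with equality.
So chicken breast = 1.949 servings, quinoa = 0.5 servings.
Hence cost = 2.04·1.949 + 1.42·0.5 = $4.6860.

$4.69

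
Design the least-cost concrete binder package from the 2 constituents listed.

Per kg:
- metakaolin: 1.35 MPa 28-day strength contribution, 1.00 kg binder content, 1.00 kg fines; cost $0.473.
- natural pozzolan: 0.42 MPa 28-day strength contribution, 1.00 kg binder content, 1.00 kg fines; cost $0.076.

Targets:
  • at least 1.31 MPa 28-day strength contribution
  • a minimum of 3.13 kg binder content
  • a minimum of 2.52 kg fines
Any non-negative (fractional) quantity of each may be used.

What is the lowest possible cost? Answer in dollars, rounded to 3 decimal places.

Treat it as an LP. Let x1 = kg of metakaolin, x2 = kg of natural pozzolan.
min 0.473x1 + 0.076x2 with:
  1.35x1 + 0.42x2 ≥ 1.31   (28-day strength contribution)
  1x1 + 1x2 ≥ 3.13   (binder content)
  1x1 + 1x2 ≥ 2.52   (fines)
  x1, x2 ≥ 0.
The optimal basis is {natural pozzolan}; metakaolin drops out. The binder content requirement is met with equality.
Solving gives x2 = 3.13.
Cost = 0.076·3.13 = 0.23788.

$0.238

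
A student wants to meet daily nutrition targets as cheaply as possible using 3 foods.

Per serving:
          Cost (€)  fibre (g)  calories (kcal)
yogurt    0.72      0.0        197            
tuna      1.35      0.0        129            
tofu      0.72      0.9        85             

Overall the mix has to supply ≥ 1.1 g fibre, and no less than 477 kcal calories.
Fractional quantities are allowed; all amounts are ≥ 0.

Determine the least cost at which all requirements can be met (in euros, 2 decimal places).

Set it up as a linear program. Let x1 = servings of yogurt, x2 = servings of tuna, x3 = servings of tofu.
min 0.72x1 + 1.35x2 + 0.72x3 subject to:
  0.9x3 ≥ 1.1   (fibre)
  197x1 + 129x2 + 85x3 ≥ 477   (calories)
  x1, x2, x3 ≥ 0.
The optimal basis is {yogurt, tofu}; tuna drops out. There the fibre and calories constraints are tight.
So yogurt = 1.894 servings, tofu = 1.222 servings.
Hence cost = 0.72·1.894 + 0.72·1.222 = €2.2435.

€2.24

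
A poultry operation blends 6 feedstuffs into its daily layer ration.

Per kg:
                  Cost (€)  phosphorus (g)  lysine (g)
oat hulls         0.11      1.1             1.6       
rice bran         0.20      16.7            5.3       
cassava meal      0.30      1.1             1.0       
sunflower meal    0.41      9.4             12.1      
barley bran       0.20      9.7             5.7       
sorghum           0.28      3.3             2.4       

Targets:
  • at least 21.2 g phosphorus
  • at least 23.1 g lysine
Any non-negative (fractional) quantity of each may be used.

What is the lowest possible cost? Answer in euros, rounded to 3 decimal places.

Set it up as a linear program. Let x1 = kg of oat hulls, x2 = kg of rice bran, x3 = kg of cassava meal, x4 = kg of sunflower meal, x5 = kg of barley bran, x6 = kg of sorghum.
Minimise 0.11x1 + 0.2x2 + 0.3x3 + 0.41x4 + 0.2x5 + 0.28x6 subject to:
  1.1x1 + 16.7x2 + 1.1x3 + 9.4x4 + 9.7x5 + 3.3x6 ≥ 21.2   (phosphorus)
  1.6x1 + 5.3x2 + 1x3 + 12.1x4 + 5.7x5 + 2.4x6 ≥ 23.1   (lysine)
  x1, x2, x3, x4, x5, x6 ≥ 0.
The minimum-cost mix takes nothing from oat hulls, rice bran, cassava meal, sorghum — only sunflower meal, barley bran. The phosphorus and lysine requirements are met with equality.
Solving gives x4 = 1.618, x5 = 0.6173.
Hence cost = 0.41·1.618 + 0.2·0.6173 = €0.78684.

€0.787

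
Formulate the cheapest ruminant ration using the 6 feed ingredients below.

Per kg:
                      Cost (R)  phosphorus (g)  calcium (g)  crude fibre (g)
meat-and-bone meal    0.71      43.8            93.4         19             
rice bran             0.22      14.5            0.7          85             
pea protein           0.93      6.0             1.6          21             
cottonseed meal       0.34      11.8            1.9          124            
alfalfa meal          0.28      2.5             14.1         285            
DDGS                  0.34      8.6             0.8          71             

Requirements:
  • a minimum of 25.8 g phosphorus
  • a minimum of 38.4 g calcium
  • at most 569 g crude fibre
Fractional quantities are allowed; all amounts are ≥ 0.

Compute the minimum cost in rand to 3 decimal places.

R0.410

Let x1 = kg of meat-and-bone meal, x2 = kg of rice bran, x3 = kg of pea protein, x4 = kg of cottonseed meal, x5 = kg of alfalfa meal, x6 = kg of DDGS.
Minimise 0.71x1 + 0.22x2 + 0.93x3 + 0.34x4 + 0.28x5 + 0.34x6 subject to:
  43.8x1 + 14.5x2 + 6x3 + 11.8x4 + 2.5x5 + 8.6x6 ≥ 25.8   (phosphorus)
  93.4x1 + 0.7x2 + 1.6x3 + 1.9x4 + 14.1x5 + 0.8x6 ≥ 38.4   (calcium)
  19x1 + 85x2 + 21x3 + 124x4 + 285x5 + 71x6 ≤ 569   (crude fibre)
  x1, x2, x3, x4, x5, x6 ≥ 0.
The cheapest feasible vertex uses only meat-and-bone meal, rice bran; pea protein, cottonseed meal, alfalfa meal, DDGS are not used. There the phosphorus and calcium constraints are tight.
That vertex is x1 = 0.407, x2 = 0.5498.
Total cost: 0.71·0.407 + 0.22·0.5498 = 0.40993.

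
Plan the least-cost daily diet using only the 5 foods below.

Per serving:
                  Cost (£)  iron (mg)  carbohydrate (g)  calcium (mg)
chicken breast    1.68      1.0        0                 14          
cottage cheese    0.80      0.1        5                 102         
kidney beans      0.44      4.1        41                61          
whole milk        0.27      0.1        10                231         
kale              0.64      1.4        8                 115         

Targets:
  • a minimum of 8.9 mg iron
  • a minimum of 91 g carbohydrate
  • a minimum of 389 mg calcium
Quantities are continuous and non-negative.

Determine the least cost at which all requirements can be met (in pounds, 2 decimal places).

£1.24

Let x1 = servings of chicken breast, x2 = servings of cottage cheese, x3 = servings of kidney beans, x4 = servings of whole milk, x5 = servings of kale.
Minimise 1.68x1 + 0.8x2 + 0.44x3 + 0.27x4 + 0.64x5 subject to:
  1x1 + 0.1x2 + 4.1x3 + 0.1x4 + 1.4x5 ≥ 8.9   (iron)
  5x2 + 41x3 + 10x4 + 8x5 ≥ 91   (carbohydrate)
  14x1 + 102x2 + 61x3 + 231x4 + 115x5 ≥ 389   (calcium)
  x1, x2, x3, x4, x5 ≥ 0.
The cheapest feasible vertex uses only kidney beans, whole milk; chicken breast, cottage cheese, kale are not used. Binding constraints: iron and calcium.
Optimal quantities: kidney beans = 2.143 servings, whole milk = 1.118 servings.
Hence cost = 0.44·2.143 + 0.27·1.118 = £1.2448.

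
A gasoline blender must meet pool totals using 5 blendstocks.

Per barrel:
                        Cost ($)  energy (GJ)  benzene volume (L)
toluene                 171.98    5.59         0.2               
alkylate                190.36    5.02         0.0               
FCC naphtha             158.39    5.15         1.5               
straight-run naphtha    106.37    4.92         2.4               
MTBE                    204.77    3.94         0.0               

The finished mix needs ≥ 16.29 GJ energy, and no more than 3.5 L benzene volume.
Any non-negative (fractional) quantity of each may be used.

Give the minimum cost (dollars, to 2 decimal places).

$442.15

Treat it as an LP. Let x1 = barrels of toluene, x2 = barrels of alkylate, x3 = barrels of FCC naphtha, x4 = barrels of straight-run naphtha, x5 = barrels of MTBE.
Minimise 171.98x1 + 190.36x2 + 158.39x3 + 106.37x4 + 204.77x5 s.t.:
  5.59x1 + 5.02x2 + 5.15x3 + 4.92x4 + 3.94x5 ≥ 16.29   (energy)
  0.2x1 + 1.5x3 + 2.4x4 ≤ 3.5   (benzene volume)
  x1, x2, x3, x4, x5 ≥ 0.
The optimal basis is {toluene, straight-run naphtha}; alkylate, FCC naphtha, MTBE drop out. The energy and benzene volume requirements are met with equality.
So toluene = 1.75965 barrels, straight-run naphtha = 1.3117 barrels.
Hence cost = 171.98·1.75965 + 106.37·1.3117 = $442.1501.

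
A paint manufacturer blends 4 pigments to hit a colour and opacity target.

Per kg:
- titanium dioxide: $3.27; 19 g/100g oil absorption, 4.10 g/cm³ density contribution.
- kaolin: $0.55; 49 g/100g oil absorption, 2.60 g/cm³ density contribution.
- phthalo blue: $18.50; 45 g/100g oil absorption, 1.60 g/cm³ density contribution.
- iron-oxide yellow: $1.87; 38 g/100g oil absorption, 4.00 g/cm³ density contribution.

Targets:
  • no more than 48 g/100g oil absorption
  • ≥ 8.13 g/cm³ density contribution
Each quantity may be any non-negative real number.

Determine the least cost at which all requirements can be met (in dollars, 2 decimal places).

$5.78

Let x1 = kg of titanium dioxide, x2 = kg of kaolin, x3 = kg of phthalo blue, x4 = kg of iron-oxide yellow.
Minimize 3.27x1 + 0.55x2 + 18.5x3 + 1.87x4 s.t.:
  19x1 + 49x2 + 45x3 + 38x4 ≤ 48   (oil absorption)
  4.1x1 + 2.6x2 + 1.6x3 + 4x4 ≥ 8.13   (density contribution)
  x1, x2, x3, x4 ≥ 0.
The cheapest feasible vertex uses only titanium dioxide, iron-oxide yellow; kaolin, phthalo blue are not used. Binding constraints: oil absorption and density contribution.
So titanium dioxide = 1.465 kg, iron-oxide yellow = 0.5305 kg.
Objective = 3.27·1.465 + 1.87·0.5305 = 5.7826.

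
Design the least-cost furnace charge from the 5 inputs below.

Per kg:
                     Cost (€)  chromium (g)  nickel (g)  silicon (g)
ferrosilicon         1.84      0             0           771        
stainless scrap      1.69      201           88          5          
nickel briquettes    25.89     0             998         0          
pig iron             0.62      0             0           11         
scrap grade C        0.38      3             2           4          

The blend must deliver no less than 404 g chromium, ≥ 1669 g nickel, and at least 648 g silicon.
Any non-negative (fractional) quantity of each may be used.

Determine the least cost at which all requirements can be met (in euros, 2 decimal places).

€33.37

Let x1 = kg of ferrosilicon, x2 = kg of stainless scrap, x3 = kg of nickel briquettes, x4 = kg of pig iron, x5 = kg of scrap grade C.
Minimise 1.84x1 + 1.69x2 + 25.89x3 + 0.62x4 + 0.38x5 subject to:
  201x2 + 3x5 ≥ 404   (chromium)
  88x2 + 998x3 + 2x5 ≥ 1669   (nickel)
  771x1 + 5x2 + 11x4 + 4x5 ≥ 648   (silicon)
  x1, x2, x3, x4, x5 ≥ 0.
The cheapest feasible vertex uses only ferrosilicon, stainless scrap; nickel briquettes, pig iron, scrap grade C are not used. There the nickel and silicon constraints are tight.
That vertex is x1 = 0.71747, x2 = 18.966.
Hence cost = 1.84·0.71747 + 1.69·18.966 = €33.3727.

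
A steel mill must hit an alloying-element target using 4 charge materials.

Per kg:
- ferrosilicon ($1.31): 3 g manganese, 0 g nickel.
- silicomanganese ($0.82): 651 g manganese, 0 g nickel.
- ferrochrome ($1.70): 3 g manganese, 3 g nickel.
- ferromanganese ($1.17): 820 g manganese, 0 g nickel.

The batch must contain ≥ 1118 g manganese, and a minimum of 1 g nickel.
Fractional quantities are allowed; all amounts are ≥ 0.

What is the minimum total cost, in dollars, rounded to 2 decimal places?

Set it up as a linear program. Let x1 = kg of ferrosilicon, x2 = kg of silicomanganese, x3 = kg of ferrochrome, x4 = kg of ferromanganese.
min 1.31x1 + 0.82x2 + 1.7x3 + 1.17x4 subject to:
  3x1 + 651x2 + 3x3 + 820x4 ≥ 1118   (manganese)
  3x3 ≥ 1   (nickel)
  x1, x2, x3, x4 ≥ 0.
The minimum-cost mix takes nothing from ferrosilicon, ferromanganese — only silicomanganese, ferrochrome. There the manganese and nickel constraints are tight.
Solving gives x2 = 1.716, x3 = 0.3333.
Hence cost = 0.82·1.716 + 1.7·0.3333 = $1.9737.

$1.97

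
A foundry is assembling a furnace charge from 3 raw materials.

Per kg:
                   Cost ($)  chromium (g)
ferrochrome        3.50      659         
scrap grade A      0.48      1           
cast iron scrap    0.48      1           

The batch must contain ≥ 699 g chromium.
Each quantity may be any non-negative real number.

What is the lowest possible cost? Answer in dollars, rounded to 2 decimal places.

Let x1 = kg of ferrochrome, x2 = kg of scrap grade A, x3 = kg of cast iron scrap.
Minimize 3.5x1 + 0.48x2 + 0.48x3 with:
  659x1 + 1x2 + 1x3 ≥ 699   (chromium)
  x1, x2, x3 ≥ 0.
The optimal basis is {ferrochrome}; scrap grade A, cast iron scrap drop out. There the chromium constraint is tight.
That vertex is x1 = 1.061.
Objective = 3.5·1.061 = 3.7135.

$3.71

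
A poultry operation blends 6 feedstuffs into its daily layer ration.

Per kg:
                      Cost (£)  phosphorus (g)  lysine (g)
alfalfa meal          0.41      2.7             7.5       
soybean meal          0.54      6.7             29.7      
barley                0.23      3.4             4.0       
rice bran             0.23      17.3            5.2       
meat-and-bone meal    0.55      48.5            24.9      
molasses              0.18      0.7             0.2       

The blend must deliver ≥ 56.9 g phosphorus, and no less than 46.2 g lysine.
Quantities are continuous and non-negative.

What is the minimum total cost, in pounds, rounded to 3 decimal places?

£0.945

Treat it as an LP. Let x1 = kg of alfalfa meal, x2 = kg of soybean meal, x3 = kg of barley, x4 = kg of rice bran, x5 = kg of meat-and-bone meal, x6 = kg of molasses.
Minimise 0.41x1 + 0.54x2 + 0.23x3 + 0.23x4 + 0.55x5 + 0.18x6 with:
  2.7x1 + 6.7x2 + 3.4x3 + 17.3x4 + 48.5x5 + 0.7x6 ≥ 56.9   (phosphorus)
  7.5x1 + 29.7x2 + 4x3 + 5.2x4 + 24.9x5 + 0.2x6 ≥ 46.2   (lysine)
  x1, x2, x3, x4, x5, x6 ≥ 0.
The minimum-cost mix takes nothing from alfalfa meal, barley, rice bran, molasses — only soybean meal, meat-and-bone meal. The phosphorus and lysine requirements are met with equality.
That vertex is x2 = 0.64689, x5 = 1.0838.
Cost = 0.54·0.64689 + 0.55·1.0838 = 0.94541.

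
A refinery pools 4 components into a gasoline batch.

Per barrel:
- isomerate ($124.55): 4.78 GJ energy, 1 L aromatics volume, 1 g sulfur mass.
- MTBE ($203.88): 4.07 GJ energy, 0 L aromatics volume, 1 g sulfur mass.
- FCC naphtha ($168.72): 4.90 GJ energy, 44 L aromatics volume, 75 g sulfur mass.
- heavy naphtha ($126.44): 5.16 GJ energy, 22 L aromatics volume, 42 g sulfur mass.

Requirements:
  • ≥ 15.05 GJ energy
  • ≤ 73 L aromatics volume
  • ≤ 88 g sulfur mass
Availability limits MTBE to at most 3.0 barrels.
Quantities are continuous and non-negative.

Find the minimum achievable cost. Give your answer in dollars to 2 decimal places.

Set it up as a linear program. Let x1 = barrels of isomerate, x2 = barrels of MTBE, x3 = barrels of FCC naphtha, x4 = barrels of heavy naphtha.
Minimise 124.55x1 + 203.88x2 + 168.72x3 + 126.44x4 s.t.:
  4.78x1 + 4.07x2 + 4.9x3 + 5.16x4 ≥ 15.05   (energy)
  1x1 + 44x3 + 22x4 ≤ 73   (aromatics volume)
  1x1 + 1x2 + 75x3 + 42x4 ≤ 88   (sulfur mass)
  x2 ≤ 3
  x1, x2, x3, x4 ≥ 0.
The cheapest feasible vertex uses only isomerate, heavy naphtha; MTBE, FCC naphtha are not used. The energy and sulfur mass requirements are met with equality.
Optimal quantities: isomerate = 0.91012 barrels, heavy naphtha = 2.0736 barrels.
Cost = 124.55·0.91012 + 126.44·2.0736 = 375.5414.

$375.54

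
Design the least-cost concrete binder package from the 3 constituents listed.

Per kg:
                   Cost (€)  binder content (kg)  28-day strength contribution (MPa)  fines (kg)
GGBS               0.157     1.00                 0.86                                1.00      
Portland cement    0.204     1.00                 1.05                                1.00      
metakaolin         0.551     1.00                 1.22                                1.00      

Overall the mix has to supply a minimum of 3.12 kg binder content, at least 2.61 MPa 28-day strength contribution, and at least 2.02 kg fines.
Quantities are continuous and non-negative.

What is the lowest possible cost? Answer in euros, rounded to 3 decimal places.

Let x1 = kg of GGBS, x2 = kg of Portland cement, x3 = kg of metakaolin.
Minimise 0.157x1 + 0.204x2 + 0.551x3 s.t.:
  1x1 + 1x2 + 1x3 ≥ 3.12   (binder content)
  0.86x1 + 1.05x2 + 1.22x3 ≥ 2.61   (28-day strength contribution)
  1x1 + 1x2 + 1x3 ≥ 2.02   (fines)
  x1, x2, x3 ≥ 0.
At the optimum only GGBS is positive (Portland cement, metakaolin = 0). There the binder content constraint is tight.
That vertex is x1 = 3.12.
Total cost: 0.157·3.12 = 0.48984.

€0.490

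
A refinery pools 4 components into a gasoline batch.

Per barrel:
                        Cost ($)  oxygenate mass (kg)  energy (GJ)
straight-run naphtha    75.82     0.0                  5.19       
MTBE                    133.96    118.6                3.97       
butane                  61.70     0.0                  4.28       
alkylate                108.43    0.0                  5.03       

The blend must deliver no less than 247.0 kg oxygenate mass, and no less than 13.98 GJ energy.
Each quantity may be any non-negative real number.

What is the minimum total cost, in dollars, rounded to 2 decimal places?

Set it up as a linear program. Let x1 = barrels of straight-run naphtha, x2 = barrels of MTBE, x3 = barrels of butane, x4 = barrels of alkylate.
Minimize 75.82x1 + 133.96x2 + 61.7x3 + 108.43x4 subject to:
  118.6x2 ≥ 247   (oxygenate mass)
  5.19x1 + 3.97x2 + 4.28x3 + 5.03x4 ≥ 13.98   (energy)
  x1, x2, x3, x4 ≥ 0.
At the optimum only MTBE, butane are positive (straight-run naphtha, alkylate = 0). Binding constraints: oxygenate mass and energy.
So MTBE = 2.0826 barrels, butane = 1.3346 barrels.
Hence cost = 133.96·2.0826 + 61.7·1.3346 = $361.3299.

$361.33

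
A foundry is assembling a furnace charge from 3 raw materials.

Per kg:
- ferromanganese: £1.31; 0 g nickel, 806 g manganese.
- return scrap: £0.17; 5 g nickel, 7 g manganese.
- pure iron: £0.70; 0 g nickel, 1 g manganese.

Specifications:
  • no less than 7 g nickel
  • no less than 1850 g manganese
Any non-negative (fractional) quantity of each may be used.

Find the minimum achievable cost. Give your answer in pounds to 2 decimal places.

Set it up as a linear program. Let x1 = kg of ferromanganese, x2 = kg of return scrap, x3 = kg of pure iron.
min 1.31x1 + 0.17x2 + 0.7x3 with:
  5x2 ≥ 7   (nickel)
  806x1 + 7x2 + 1x3 ≥ 1850   (manganese)
  x1, x2, x3 ≥ 0.
The cheapest feasible vertex uses only ferromanganese, return scrap; pure iron is not used. Binding constraints: nickel and manganese.
Optimal quantities: ferromanganese = 2.283 kg, return scrap = 1.4 kg.
Hence cost = 1.31·2.283 + 0.17·1.4 = £3.2287.

£3.23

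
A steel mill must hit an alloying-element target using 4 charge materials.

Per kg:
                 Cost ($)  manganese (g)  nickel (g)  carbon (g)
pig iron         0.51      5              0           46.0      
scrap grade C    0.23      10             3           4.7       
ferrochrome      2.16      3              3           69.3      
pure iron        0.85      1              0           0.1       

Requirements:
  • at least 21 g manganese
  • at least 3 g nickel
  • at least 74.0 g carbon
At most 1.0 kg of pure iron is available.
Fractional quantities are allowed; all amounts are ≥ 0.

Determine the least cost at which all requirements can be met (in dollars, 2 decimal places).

$1.06

Set it up as a linear program. Let x1 = kg of pig iron, x2 = kg of scrap grade C, x3 = kg of ferrochrome, x4 = kg of pure iron.
Minimize 0.51x1 + 0.23x2 + 2.16x3 + 0.85x4 with:
  5x1 + 10x2 + 3x3 + 1x4 ≥ 21   (manganese)
  3x2 + 3x3 ≥ 3   (nickel)
  46x1 + 4.7x2 + 69.3x3 + 0.1x4 ≥ 74   (carbon)
  x4 ≤ 1
  x1, x2, x3, x4 ≥ 0.
At the optimum only pig iron, scrap grade C are positive (ferrochrome, pure iron = 0). Binding constraints: manganese and carbon.
Optimal quantities: pig iron = 1.469 kg, scrap grade C = 1.365 kg.
Objective = 0.51·1.469 + 0.23·1.365 = 1.0631.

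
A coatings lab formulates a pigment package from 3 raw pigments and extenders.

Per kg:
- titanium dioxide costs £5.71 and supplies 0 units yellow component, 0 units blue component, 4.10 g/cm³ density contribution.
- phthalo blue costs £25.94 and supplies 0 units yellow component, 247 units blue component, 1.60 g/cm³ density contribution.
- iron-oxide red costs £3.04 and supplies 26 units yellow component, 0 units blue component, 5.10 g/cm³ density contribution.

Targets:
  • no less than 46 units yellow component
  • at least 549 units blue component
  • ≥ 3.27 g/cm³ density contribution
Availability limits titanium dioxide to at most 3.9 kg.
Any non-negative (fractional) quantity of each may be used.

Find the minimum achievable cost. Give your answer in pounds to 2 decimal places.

£63.03

Let x1 = kg of titanium dioxide, x2 = kg of phthalo blue, x3 = kg of iron-oxide red.
Minimise 5.71x1 + 25.94x2 + 3.04x3 s.t.:
  26x3 ≥ 46   (yellow component)
  247x2 ≥ 549   (blue component)
  4.1x1 + 1.6x2 + 5.1x3 ≥ 3.27   (density contribution)
  x1 ≤ 3.9
  x1, x2, x3 ≥ 0.
The cheapest feasible vertex uses only phthalo blue, iron-oxide red; titanium dioxide is not used. The yellow component and blue component requirements are met with equality.
That vertex is x2 = 2.22267, x3 = 1.76923.
Hence cost = 25.94·2.22267 + 3.04·1.76923 = £63.0345.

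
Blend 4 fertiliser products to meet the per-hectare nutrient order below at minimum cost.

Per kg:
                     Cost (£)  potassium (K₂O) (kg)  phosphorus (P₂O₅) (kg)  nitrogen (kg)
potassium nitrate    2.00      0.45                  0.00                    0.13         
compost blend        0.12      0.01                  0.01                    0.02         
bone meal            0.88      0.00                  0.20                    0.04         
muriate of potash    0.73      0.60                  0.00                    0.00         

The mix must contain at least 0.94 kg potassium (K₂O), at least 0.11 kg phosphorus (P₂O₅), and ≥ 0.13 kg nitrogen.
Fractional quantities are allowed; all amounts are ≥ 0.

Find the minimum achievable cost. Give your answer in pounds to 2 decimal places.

£2.01

Let x1 = kg of potassium nitrate, x2 = kg of compost blend, x3 = kg of bone meal, x4 = kg of muriate of potash.
Minimise 2x1 + 0.12x2 + 0.88x3 + 0.73x4 s.t.:
  0.45x1 + 0.01x2 + 0.6x4 ≥ 0.94   (potassium (K₂O))
  0.01x2 + 0.2x3 ≥ 0.11   (phosphorus (P₂O₅))
  0.13x1 + 0.02x2 + 0.04x3 ≥ 0.13   (nitrogen)
  x1, x2, x3, x4 ≥ 0.
The minimum-cost mix takes nothing from potassium nitrate — only compost blend, bone meal, muriate of potash. The potassium (K₂O), phosphorus (P₂O₅), nitrogen requirements are met with equality.
Optimal quantities: compost blend = 6 kg, bone meal = 0.25 kg, muriate of potash = 1.467 kg.
Total cost: 0.12·6 + 0.88·0.25 + 0.73·1.467 = 2.0109.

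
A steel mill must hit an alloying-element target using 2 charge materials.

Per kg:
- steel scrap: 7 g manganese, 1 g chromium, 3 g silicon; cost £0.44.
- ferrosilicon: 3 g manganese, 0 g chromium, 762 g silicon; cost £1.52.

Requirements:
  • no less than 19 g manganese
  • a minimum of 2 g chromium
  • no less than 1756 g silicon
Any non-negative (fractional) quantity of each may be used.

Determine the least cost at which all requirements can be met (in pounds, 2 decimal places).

£4.37

Let x1 = kg of steel scrap, x2 = kg of ferrosilicon.
min 0.44x1 + 1.52x2 with:
  7x1 + 3x2 ≥ 19   (manganese)
  1x1 ≥ 2   (chromium)
  3x1 + 762x2 ≥ 1756   (silicon)
  x1, x2 ≥ 0.
Both inputs are positive at the optimum. The chromium and silicon requirements are met with equality.
So steel scrap = 2 kg, ferrosilicon = 2.297 kg.
Objective = 0.44·2 + 1.52·2.297 = 4.3714.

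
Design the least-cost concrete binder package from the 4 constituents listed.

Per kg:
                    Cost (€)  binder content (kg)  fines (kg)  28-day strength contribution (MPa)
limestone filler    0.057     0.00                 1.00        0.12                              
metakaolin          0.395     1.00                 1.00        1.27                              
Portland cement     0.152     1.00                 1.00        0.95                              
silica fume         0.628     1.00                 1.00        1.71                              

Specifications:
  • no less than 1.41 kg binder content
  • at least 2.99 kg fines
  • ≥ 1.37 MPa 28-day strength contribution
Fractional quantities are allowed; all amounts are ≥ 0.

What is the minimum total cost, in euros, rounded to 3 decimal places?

Let x1 = kg of limestone filler, x2 = kg of metakaolin, x3 = kg of Portland cement, x4 = kg of silica fume.
Minimize 0.057x1 + 0.395x2 + 0.152x3 + 0.628x4 with:
  1x2 + 1x3 + 1x4 ≥ 1.41   (binder content)
  1x1 + 1x2 + 1x3 + 1x4 ≥ 2.99   (fines)
  0.12x1 + 1.27x2 + 0.95x3 + 1.71x4 ≥ 1.37   (28-day strength contribution)
  x1, x2, x3, x4 ≥ 0.
The minimum-cost mix takes nothing from metakaolin, silica fume — only limestone filler, Portland cement. There the binder content and fines constraints are tight.
So limestone filler = 1.58 kg, Portland cement = 1.41 kg.
Total cost: 0.057·1.58 + 0.152·1.41 = 0.30438.

€0.304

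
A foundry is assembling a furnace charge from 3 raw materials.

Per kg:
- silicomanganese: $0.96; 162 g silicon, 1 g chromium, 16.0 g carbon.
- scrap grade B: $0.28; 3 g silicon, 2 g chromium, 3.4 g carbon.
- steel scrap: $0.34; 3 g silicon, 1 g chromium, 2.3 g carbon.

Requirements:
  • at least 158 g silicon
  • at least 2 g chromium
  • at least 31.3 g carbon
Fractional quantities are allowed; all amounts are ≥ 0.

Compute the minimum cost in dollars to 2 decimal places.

$1.88

Let x1 = kg of silicomanganese, x2 = kg of scrap grade B, x3 = kg of steel scrap.
Minimise 0.96x1 + 0.28x2 + 0.34x3 subject to:
  162x1 + 3x2 + 3x3 ≥ 158   (silicon)
  1x1 + 2x2 + 1x3 ≥ 2   (chromium)
  16x1 + 3.4x2 + 2.3x3 ≥ 31.3   (carbon)
  x1, x2, x3 ≥ 0.
The cheapest feasible vertex uses only silicomanganese, scrap grade B; steel scrap is not used. Binding constraints: chromium and carbon.
That vertex is x1 = 1.951, x2 = 0.02448.
Total cost: 0.96·1.951 + 0.28·0.02448 = 1.8798.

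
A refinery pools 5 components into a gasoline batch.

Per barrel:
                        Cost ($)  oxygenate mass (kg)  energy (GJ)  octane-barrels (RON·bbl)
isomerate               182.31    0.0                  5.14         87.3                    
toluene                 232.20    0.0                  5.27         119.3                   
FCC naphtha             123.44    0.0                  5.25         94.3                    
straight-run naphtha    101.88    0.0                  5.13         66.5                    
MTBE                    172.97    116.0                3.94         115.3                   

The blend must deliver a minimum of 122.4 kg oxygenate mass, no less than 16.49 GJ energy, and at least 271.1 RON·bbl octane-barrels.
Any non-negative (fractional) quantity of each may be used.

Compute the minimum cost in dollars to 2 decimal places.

$427.43

Set it up as a linear program. Let x1 = barrels of isomerate, x2 = barrels of toluene, x3 = barrels of FCC naphtha, x4 = barrels of straight-run naphtha, x5 = barrels of MTBE.
Minimise 182.31x1 + 232.2x2 + 123.44x3 + 101.88x4 + 172.97x5 subject to:
  116x5 ≥ 122.4   (oxygenate mass)
  5.14x1 + 5.27x2 + 5.25x3 + 5.13x4 + 3.94x5 ≥ 16.49   (energy)
  87.3x1 + 119.3x2 + 94.3x3 + 66.5x4 + 115.3x5 ≥ 271.1   (octane-barrels)
  x1, x2, x3, x4, x5 ≥ 0.
At the optimum only straight-run naphtha, MTBE are positive (isomerate, toluene, FCC naphtha = 0). Binding constraints: oxygenate mass and energy.
Solving gives x4 = 2.40402, x5 = 1.05517.
Hence cost = 101.88·2.40402 + 172.97·1.05517 = $427.4343.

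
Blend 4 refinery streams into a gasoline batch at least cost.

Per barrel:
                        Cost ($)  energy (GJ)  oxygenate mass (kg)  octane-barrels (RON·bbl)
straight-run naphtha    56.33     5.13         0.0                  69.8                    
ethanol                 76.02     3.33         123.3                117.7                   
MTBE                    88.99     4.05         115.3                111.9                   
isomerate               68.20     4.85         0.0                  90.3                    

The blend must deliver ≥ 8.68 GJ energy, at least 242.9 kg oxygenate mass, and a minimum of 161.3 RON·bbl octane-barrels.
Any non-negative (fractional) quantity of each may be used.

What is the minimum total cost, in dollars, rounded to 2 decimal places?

$173.04

This is a linear program. Let x1 = barrels of straight-run naphtha, x2 = barrels of ethanol, x3 = barrels of MTBE, x4 = barrels of isomerate.
Minimize 56.33x1 + 76.02x2 + 88.99x3 + 68.2x4 subject to:
  5.13x1 + 3.33x2 + 4.05x3 + 4.85x4 ≥ 8.68   (energy)
  123.3x2 + 115.3x3 ≥ 242.9   (oxygenate mass)
  69.8x1 + 117.7x2 + 111.9x3 + 90.3x4 ≥ 161.3   (octane-barrels)
  x1, x2, x3, x4 ≥ 0.
The optimal basis is {straight-run naphtha, ethanol}; MTBE, isomerate drop out. There the energy and oxygenate mass constraints are tight.
That vertex is x1 = 0.41324, x2 = 1.97.
Cost = 56.33·0.41324 + 76.02·1.97 = 173.0372.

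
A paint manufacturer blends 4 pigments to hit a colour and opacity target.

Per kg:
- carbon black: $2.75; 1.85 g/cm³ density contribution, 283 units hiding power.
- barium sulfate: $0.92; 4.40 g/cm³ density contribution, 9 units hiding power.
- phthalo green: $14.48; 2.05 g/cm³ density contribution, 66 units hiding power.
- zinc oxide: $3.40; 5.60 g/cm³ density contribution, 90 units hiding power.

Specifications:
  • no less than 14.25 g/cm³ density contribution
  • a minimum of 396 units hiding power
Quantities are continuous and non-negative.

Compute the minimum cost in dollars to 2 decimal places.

$6.08

This is a linear program. Let x1 = kg of carbon black, x2 = kg of barium sulfate, x3 = kg of phthalo green, x4 = kg of zinc oxide.
min 2.75x1 + 0.92x2 + 14.48x3 + 3.4x4 subject to:
  1.85x1 + 4.4x2 + 2.05x3 + 5.6x4 ≥ 14.25   (density contribution)
  283x1 + 9x2 + 66x3 + 90x4 ≥ 396   (hiding power)
  x1, x2, x3, x4 ≥ 0.
The cheapest feasible vertex uses only carbon black, barium sulfate; phthalo green, zinc oxide are not used. There the density contribution and hiding power constraints are tight.
That vertex is x1 = 1.314, x2 = 2.686.
Cost = 2.75·1.314 + 0.92·2.686 = 6.0846.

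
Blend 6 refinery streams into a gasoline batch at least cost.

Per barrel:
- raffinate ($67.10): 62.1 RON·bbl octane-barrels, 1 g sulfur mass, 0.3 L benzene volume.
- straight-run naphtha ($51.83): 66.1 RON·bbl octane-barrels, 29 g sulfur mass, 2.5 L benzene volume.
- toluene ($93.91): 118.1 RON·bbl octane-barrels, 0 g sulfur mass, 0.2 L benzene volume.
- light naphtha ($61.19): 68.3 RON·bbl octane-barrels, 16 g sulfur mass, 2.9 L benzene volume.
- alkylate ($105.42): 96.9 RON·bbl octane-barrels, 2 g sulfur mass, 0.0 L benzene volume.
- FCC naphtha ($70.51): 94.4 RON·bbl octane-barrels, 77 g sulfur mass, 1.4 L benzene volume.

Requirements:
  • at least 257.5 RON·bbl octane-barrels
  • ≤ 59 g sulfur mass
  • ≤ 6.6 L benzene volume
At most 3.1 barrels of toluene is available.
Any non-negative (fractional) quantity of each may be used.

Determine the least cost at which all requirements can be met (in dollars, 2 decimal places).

This is a linear program. Let x1 = barrels of raffinate, x2 = barrels of straight-run naphtha, x3 = barrels of toluene, x4 = barrels of light naphtha, x5 = barrels of alkylate, x6 = barrels of FCC naphtha.
min 67.1x1 + 51.83x2 + 93.91x3 + 61.19x4 + 105.42x5 + 70.51x6 with:
  62.1x1 + 66.1x2 + 118.1x3 + 68.3x4 + 96.9x5 + 94.4x6 ≥ 257.5   (octane-barrels)
  1x1 + 29x2 + 16x4 + 2x5 + 77x6 ≤ 59   (sulfur mass)
  0.3x1 + 2.5x2 + 0.2x3 + 2.9x4 + 1.4x6 ≤ 6.6   (benzene volume)
  x3 ≤ 3.1
  x1, x2, x3, x4, x5, x6 ≥ 0.
At the optimum only toluene, FCC naphtha are positive (raffinate, straight-run naphtha, light naphtha, alkylate = 0). There the octane-barrels and sulfur mass constraints are tight.
That vertex is x3 = 1.5679, x6 = 0.76623.
Objective = 93.91·1.5679 + 70.51·0.76623 = 201.2684.

$201.27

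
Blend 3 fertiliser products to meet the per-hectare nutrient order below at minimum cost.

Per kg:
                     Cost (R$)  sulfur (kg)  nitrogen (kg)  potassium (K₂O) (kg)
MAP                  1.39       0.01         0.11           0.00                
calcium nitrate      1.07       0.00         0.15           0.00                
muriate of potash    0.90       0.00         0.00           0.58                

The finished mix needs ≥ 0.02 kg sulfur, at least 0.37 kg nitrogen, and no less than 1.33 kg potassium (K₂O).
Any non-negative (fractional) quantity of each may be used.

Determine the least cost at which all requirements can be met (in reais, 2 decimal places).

Set it up as a linear program. Let x1 = kg of MAP, x2 = kg of calcium nitrate, x3 = kg of muriate of potash.
min 1.39x1 + 1.07x2 + 0.9x3 s.t.:
  0.01x1 ≥ 0.02   (sulfur)
  0.11x1 + 0.15x2 ≥ 0.37   (nitrogen)
  0.58x3 ≥ 1.33   (potassium (K₂O))
  x1, x2, x3 ≥ 0.
The optimal mix uses every input. Binding constraints: sulfur, nitrogen, potassium (K₂O).
So MAP = 2 kg, calcium nitrate = 1 kg, muriate of potash = 2.293 kg.
Objective = 1.39·2 + 1.07·1 + 0.9·2.293 = 5.9137.

R$5.91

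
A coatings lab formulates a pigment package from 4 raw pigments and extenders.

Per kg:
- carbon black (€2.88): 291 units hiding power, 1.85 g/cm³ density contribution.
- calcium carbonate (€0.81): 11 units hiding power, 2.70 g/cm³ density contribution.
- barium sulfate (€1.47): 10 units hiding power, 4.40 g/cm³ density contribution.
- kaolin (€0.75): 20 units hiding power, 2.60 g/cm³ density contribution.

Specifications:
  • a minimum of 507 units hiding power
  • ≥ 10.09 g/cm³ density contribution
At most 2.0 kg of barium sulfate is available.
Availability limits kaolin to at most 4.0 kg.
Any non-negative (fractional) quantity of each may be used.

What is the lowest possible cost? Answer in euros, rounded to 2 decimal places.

Let x1 = kg of carbon black, x2 = kg of calcium carbonate, x3 = kg of barium sulfate, x4 = kg of kaolin.
Minimize 2.88x1 + 0.81x2 + 1.47x3 + 0.75x4 s.t.:
  291x1 + 11x2 + 10x3 + 20x4 ≥ 507   (hiding power)
  1.85x1 + 2.7x2 + 4.4x3 + 2.6x4 ≥ 10.09   (density contribution)
  x3 ≤ 2
  x4 ≤ 4
  x1, x2, x3, x4 ≥ 0.
The cheapest feasible vertex uses only carbon black, kaolin; calcium carbonate, barium sulfate are not used. The hiding power and density contribution requirements are met with equality.
So carbon black = 1.551 kg, kaolin = 2.777 kg.
Total cost: 2.88·1.551 + 0.75·2.777 = 6.5496.

€6.55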